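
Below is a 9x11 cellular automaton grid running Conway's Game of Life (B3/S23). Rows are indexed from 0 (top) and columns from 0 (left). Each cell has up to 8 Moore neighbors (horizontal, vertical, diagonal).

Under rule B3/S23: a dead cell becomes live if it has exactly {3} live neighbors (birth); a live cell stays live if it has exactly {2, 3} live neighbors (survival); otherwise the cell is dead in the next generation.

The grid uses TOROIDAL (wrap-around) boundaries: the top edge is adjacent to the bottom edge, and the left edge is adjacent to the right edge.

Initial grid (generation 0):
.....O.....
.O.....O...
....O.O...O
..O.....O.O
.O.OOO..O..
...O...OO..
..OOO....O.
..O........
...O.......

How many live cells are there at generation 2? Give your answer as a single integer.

Simulating step by step:
Generation 0 (given above): 23 live cells
Generation 1: 20 live cells
...........
.....OO....
O......O.O.
O.O....O...
...OO...O..
.....O.OOO.
..O.O...O..
..O.O......
...........
Generation 2: 21 live cells
...........
......O....
.O.....OO.O
.O.O...O..O
...OO.O..O.
.....O.O.O.
....OO.OOO.
...........
...........
Population at generation 2: 21

Answer: 21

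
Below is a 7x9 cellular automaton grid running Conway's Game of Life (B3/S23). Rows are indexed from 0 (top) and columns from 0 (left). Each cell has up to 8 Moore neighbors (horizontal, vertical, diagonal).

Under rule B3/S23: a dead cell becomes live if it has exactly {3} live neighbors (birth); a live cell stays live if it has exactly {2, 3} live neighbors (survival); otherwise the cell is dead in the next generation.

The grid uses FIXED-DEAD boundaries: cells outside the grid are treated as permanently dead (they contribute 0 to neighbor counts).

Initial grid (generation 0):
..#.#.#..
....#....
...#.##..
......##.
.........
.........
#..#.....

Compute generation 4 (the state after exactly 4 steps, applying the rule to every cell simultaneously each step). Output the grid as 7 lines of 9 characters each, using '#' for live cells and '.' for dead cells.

Answer: ....#....
...#.#...
...#.#...
....#....
.........
.........
.........

Derivation:
Simulating step by step:
Generation 0 (given above): 11 live cells
Generation 1: 11 live cells
...#.#...
....#.#..
....####.
.....###.
.........
.........
.........
Generation 2: 8 live cells
....##...
...#...#.
....#....
....#..#.
......#..
.........
.........
Generation 3: 6 live cells
....#....
...#.#...
...##....
.....#...
.........
.........
.........
Generation 4: 6 live cells
(generation 4 grid is the final answer)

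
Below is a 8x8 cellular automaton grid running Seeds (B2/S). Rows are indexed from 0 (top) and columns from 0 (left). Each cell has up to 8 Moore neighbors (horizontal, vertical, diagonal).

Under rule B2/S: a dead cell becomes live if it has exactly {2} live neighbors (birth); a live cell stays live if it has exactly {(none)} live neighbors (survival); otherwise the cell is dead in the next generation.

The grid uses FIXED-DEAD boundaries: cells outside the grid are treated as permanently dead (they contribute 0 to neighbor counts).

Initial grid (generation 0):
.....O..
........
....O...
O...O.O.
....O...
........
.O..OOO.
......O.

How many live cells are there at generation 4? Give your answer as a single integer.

Simulating step by step:
Generation 0 (given above): 11 live cells
Generation 1: 9 live cells
........
....OO..
...O....
........
...O....
...O..O.
.......O
....O..O
Generation 2: 16 live cells
....OO..
...O....
.....O..
..OOO...
..O.O...
..O.O..O
...OOO..
......O.
Generation 3: 8 live cells
...O....
......O.
........
.O......
........
.O....O.
..O....O
...O....
Generation 4: 9 live cells
........
........
........
........
OOO.....
..O....O
.O.O..O.
..O.....
Population at generation 4: 9

Answer: 9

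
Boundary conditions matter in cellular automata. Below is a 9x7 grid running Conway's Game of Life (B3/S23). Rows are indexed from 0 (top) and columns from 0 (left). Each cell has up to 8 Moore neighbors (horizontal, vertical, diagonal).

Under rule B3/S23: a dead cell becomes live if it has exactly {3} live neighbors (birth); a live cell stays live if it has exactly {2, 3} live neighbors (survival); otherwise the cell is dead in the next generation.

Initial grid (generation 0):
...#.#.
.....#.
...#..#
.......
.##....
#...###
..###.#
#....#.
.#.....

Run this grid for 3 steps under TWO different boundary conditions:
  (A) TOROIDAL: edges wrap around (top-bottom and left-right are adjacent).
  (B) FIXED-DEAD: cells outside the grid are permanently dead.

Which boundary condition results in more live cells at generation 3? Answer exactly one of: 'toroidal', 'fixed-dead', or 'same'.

Under TOROIDAL boundary, generation 3:
#.....#
.....#.
#.....#
##....#
.##..##
.......
.......
.##....
.##...#
Population = 17

Under FIXED-DEAD boundary, generation 3:
.......
.......
.......
.......
.....#.
......#
.#....#
.#...#.
..#..#.
Population = 8

Comparison: toroidal=17, fixed-dead=8 -> toroidal

Answer: toroidal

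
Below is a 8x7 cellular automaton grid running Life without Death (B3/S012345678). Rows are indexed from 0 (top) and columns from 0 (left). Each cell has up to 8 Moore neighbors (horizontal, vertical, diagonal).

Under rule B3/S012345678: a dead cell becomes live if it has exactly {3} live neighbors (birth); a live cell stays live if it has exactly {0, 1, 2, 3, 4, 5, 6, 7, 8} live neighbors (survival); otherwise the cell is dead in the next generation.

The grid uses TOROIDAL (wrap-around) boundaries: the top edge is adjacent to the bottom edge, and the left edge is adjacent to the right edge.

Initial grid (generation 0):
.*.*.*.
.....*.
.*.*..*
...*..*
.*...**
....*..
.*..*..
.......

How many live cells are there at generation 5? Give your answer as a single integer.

Simulating step by step:
Generation 0 (given above): 15 live cells
Generation 1: 28 live cells
.*.***.
*....**
*******
...**.*
**..***
*...*..
.*..*..
..*.*..
Generation 2: 33 live cells
******.
*....**
*******
...**.*
**..***
*..**..
.*..**.
.**.*..
Generation 3: 37 live cells
******.
*....**
*******
...**.*
***.***
*.***..
**..**.
.**.*.*
Generation 4: 37 live cells
******.
*....**
*******
...**.*
***.***
*.***..
**..**.
.**.*.*
Generation 5: 37 live cells
******.
*....**
*******
...**.*
***.***
*.***..
**..**.
.**.*.*
Population at generation 5: 37

Answer: 37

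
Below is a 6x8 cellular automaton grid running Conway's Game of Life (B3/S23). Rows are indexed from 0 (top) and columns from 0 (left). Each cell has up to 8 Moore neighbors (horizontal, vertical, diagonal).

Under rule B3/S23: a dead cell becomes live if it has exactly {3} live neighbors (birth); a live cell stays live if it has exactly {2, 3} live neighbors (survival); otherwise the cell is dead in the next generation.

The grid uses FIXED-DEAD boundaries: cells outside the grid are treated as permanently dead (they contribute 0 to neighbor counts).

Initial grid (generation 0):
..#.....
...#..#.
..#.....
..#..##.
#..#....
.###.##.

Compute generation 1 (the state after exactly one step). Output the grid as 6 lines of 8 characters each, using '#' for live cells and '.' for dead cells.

Simulating step by step:
Generation 0 (given above): 14 live cells
Generation 1: 14 live cells
(generation 1 grid is the final answer)

Answer: ........
..##....
..##.##.
.###....
...#....
.####...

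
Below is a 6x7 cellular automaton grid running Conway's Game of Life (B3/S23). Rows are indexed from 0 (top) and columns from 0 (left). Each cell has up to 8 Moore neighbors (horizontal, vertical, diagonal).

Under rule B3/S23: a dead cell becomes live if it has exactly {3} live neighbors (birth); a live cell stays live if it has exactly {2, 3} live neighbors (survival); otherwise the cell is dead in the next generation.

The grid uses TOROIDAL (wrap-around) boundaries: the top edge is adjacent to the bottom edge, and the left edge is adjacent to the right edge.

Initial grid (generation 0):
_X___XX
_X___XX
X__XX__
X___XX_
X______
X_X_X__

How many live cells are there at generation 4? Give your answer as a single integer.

Simulating step by step:
Generation 0 (given above): 16 live cells
Generation 1: 19 live cells
_XX_X__
_XX____
XX_X___
XX_XXX_
X__XXX_
X____X_
Generation 2: 12 live cells
X_XX___
_______
___X__X
_____X_
X_XX___
X_X__X_
Generation 3: 14 live cells
__XX__X
__XX___
_______
__XXX_X
__XXX__
X___X__
Generation 4: 14 live cells
_XX_X__
__XX___
____X__
__X_XX_
_XX____
_X__XX_
Population at generation 4: 14

Answer: 14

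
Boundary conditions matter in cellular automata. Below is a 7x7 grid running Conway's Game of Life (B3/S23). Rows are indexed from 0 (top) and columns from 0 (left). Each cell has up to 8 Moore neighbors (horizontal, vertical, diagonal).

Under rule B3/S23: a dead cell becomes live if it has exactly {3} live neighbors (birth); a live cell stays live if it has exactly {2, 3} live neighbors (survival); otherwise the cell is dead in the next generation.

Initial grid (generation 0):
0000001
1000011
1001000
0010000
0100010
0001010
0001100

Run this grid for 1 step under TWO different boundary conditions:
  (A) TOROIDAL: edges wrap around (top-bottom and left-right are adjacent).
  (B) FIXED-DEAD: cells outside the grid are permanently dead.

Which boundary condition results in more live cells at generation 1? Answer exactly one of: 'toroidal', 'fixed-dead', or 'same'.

Under TOROIDAL boundary, generation 1:
1000101
1000010
1100000
0110000
0010100
0011010
0001110
Population = 17

Under FIXED-DEAD boundary, generation 1:
0000011
0000011
0100000
0110000
0010100
0011010
0001100
Population = 14

Comparison: toroidal=17, fixed-dead=14 -> toroidal

Answer: toroidal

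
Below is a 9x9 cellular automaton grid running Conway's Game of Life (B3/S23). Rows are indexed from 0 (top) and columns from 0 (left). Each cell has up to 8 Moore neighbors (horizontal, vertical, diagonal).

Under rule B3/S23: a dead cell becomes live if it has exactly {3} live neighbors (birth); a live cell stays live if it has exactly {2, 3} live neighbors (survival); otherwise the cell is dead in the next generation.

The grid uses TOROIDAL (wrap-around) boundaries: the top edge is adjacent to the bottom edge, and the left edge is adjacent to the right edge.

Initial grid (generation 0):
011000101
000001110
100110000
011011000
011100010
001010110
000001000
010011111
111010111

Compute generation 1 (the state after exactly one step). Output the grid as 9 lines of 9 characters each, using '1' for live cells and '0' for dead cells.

Simulating step by step:
Generation 0 (given above): 36 live cells
Generation 1: 30 live cells
(generation 1 grid is the final answer)

Answer: 001100000
111111111
011100000
100001000
000000010
011011110
000100001
011110000
000010000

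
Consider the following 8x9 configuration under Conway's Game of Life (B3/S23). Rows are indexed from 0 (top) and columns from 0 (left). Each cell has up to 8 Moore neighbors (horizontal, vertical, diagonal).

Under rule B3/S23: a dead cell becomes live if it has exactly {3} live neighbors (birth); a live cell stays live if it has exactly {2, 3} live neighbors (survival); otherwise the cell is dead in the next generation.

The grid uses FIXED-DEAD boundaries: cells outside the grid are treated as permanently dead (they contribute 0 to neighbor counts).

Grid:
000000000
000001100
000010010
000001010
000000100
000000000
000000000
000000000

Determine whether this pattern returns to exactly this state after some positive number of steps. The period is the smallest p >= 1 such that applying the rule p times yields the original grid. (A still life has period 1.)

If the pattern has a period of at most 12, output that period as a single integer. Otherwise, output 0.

Simulating and comparing each generation to the original:
Gen 0 (original, given above): 7 live cells
Gen 1: 7 live cells, MATCHES original -> period = 1

Answer: 1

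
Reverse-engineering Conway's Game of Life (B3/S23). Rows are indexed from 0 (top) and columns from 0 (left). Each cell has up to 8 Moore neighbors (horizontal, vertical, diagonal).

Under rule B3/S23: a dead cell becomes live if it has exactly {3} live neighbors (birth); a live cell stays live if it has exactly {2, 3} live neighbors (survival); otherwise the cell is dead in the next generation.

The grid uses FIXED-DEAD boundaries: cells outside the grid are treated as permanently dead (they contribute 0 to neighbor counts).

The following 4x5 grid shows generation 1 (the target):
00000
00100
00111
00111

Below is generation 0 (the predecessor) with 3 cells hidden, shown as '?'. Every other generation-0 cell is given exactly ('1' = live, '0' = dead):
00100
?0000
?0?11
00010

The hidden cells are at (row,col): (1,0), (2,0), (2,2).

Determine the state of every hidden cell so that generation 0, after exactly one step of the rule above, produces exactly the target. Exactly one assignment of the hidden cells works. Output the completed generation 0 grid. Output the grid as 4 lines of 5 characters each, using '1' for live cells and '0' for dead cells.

Hidden generation-0 cells (in order): (1,0), (2,0), (2,2).
A hidden cell only influences target cells in its own 3x3 neighborhood. Try each of the 2^3 = 8 assignments, step the completed generation 0 forward once under B3/S23, and compare with the target:
  (1,0)=0 (2,0)=0 (2,2)=0 -> step gives (1,2)='0' but target has '1' -> reject
  (1,0)=0 (2,0)=0 (2,2)=1 -> step reproduces the target at every cell -> ACCEPT
  (1,0)=0 (2,0)=1 (2,2)=0 -> step gives (1,2)='0' but target has '1' -> reject
  (1,0)=0 (2,0)=1 (2,2)=1 -> step gives (1,1)='1' but target has '0' -> reject
  (1,0)=1 (2,0)=0 (2,2)=0 -> step gives (1,2)='0' but target has '1' -> reject
  (1,0)=1 (2,0)=0 (2,2)=1 -> step gives (1,1)='1' but target has '0' -> reject
  (1,0)=1 (2,0)=1 (2,2)=0 -> step gives (1,1)='1' but target has '0' -> reject
  (1,0)=1 (2,0)=1 (2,2)=1 -> step gives (2,1)='1' but target has '0' -> reject
Unique solution: (1,0)=dead, (2,0)=dead, (2,2)=live.
Check: live-neighbor counts of every cell in the completed generation 0:
01010
02342
01232
01333
Applying B3/S23 to generation 0 with these counts gives:
00000
00100
00111
00111
which matches the target exactly.

Answer: 00100
00000
00111
00010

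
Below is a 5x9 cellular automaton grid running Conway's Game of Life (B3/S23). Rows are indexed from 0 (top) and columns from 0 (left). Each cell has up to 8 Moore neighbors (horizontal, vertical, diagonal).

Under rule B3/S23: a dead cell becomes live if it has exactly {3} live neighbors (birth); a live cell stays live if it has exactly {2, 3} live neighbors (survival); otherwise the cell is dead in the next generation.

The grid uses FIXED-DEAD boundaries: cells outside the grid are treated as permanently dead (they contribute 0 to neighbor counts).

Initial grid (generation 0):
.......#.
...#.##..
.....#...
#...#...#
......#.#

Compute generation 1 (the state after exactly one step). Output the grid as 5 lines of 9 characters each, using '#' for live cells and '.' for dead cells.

Answer: ......#..
....###..
.....##..
.....#.#.
.......#.

Derivation:
Simulating step by step:
Generation 0 (given above): 10 live cells
Generation 1: 9 live cells
(generation 1 grid is the final answer)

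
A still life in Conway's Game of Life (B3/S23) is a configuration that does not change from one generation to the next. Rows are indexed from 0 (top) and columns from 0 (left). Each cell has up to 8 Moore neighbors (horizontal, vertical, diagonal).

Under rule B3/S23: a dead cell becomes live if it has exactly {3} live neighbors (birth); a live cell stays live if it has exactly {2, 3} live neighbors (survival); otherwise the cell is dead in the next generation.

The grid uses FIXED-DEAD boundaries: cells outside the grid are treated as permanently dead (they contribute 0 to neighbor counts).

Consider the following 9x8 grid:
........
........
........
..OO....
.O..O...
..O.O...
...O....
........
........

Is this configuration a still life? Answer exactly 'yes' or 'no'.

Answer: yes

Derivation:
Compute generation 1 and compare to generation 0 (given above):
Generation 1:
........
........
........
..OO....
.O..O...
..O.O...
...O....
........
........
The grids are IDENTICAL -> still life.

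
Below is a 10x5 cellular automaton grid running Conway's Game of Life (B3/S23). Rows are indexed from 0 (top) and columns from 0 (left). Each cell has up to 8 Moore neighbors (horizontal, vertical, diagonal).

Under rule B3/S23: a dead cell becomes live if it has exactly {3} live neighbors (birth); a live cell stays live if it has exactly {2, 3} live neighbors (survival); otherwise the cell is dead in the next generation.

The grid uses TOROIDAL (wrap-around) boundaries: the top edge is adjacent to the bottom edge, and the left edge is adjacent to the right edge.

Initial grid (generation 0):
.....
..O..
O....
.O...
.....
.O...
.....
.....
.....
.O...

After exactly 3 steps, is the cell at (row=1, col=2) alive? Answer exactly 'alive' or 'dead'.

Simulating step by step:
Generation 0 (given above): 5 live cells
Generation 1: 1 live cells
.....
.....
.O...
.....
.....
.....
.....
.....
.....
.....
Generation 2: 0 live cells
.....
.....
.....
.....
.....
.....
.....
.....
.....
.....
Generation 3: 0 live cells
.....
.....
.....
.....
.....
.....
.....
.....
.....
.....

Cell (1,2) at generation 3: 0 -> dead

Answer: dead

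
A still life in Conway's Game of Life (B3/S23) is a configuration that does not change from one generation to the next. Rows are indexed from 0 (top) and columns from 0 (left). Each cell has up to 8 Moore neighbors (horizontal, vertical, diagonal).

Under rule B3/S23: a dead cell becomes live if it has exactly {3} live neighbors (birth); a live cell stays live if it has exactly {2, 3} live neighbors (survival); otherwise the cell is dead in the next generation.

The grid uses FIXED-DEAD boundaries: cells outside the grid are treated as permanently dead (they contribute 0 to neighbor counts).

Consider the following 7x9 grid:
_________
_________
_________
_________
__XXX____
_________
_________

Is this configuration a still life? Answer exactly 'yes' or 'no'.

Compute generation 1 and compare to generation 0 (given above):
Generation 1:
_________
_________
_________
___X_____
___X_____
___X_____
_________
Cell (3,3) differs: gen0=0 vs gen1=1 -> NOT a still life.

Answer: no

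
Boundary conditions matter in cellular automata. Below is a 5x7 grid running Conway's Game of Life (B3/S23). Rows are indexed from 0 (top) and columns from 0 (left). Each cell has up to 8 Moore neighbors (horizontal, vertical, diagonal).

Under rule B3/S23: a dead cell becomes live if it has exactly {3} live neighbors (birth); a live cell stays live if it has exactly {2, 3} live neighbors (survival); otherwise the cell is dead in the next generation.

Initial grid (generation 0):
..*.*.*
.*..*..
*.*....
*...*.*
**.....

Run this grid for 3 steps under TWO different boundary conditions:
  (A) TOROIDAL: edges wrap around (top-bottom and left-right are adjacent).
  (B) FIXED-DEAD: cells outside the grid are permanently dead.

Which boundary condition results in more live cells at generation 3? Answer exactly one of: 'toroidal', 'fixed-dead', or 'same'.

Under TOROIDAL boundary, generation 3:
*..*.**
**.*.*.
.*.....
..*...*
*.*....
Population = 13

Under FIXED-DEAD boundary, generation 3:
.**.**.
.....*.
*.*.**.
*......
**.....
Population = 12

Comparison: toroidal=13, fixed-dead=12 -> toroidal

Answer: toroidal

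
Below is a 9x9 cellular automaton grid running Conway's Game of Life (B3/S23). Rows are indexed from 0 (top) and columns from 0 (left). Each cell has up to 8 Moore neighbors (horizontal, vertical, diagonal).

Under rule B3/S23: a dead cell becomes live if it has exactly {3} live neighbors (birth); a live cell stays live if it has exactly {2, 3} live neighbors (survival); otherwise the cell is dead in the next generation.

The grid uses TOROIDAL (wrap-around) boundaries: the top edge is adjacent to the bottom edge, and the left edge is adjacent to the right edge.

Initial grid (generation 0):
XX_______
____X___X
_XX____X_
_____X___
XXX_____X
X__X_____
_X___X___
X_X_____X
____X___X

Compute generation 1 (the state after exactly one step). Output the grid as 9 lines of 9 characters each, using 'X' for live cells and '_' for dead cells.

Simulating step by step:
Generation 0 (given above): 21 live cells
Generation 1: 17 live cells
(generation 1 grid is the final answer)

Answer: X_______X
__X_____X
_________
________X
XXX_____X
________X
_XX_____X
XX______X
________X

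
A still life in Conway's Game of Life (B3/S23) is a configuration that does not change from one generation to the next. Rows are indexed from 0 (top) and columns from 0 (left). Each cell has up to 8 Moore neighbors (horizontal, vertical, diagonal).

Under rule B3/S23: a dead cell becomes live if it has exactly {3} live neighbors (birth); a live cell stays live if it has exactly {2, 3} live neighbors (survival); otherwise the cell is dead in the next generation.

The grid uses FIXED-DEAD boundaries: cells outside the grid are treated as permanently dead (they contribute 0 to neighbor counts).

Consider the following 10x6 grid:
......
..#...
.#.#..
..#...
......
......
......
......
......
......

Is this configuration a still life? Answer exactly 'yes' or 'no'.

Compute generation 1 and compare to generation 0 (given above):
Generation 1:
......
..#...
.#.#..
..#...
......
......
......
......
......
......
The grids are IDENTICAL -> still life.

Answer: yes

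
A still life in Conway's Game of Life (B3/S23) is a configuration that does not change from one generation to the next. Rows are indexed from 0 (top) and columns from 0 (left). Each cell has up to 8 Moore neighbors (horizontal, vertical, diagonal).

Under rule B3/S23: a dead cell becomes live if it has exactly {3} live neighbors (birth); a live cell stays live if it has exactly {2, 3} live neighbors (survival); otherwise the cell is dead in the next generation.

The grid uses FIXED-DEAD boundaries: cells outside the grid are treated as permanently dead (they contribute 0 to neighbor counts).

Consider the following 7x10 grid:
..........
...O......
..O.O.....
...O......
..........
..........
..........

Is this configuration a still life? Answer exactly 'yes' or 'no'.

Answer: yes

Derivation:
Compute generation 1 and compare to generation 0 (given above):
Generation 1:
..........
...O......
..O.O.....
...O......
..........
..........
..........
The grids are IDENTICAL -> still life.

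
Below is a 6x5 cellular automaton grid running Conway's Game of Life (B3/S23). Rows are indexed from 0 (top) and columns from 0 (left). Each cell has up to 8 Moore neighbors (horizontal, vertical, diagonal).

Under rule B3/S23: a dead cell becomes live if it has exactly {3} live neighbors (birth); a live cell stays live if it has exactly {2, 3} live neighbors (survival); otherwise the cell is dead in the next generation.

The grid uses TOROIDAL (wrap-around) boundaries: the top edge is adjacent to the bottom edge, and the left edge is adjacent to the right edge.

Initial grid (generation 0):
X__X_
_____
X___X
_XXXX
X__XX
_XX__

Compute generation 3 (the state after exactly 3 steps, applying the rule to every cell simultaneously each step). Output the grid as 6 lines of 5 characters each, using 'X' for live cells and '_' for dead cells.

Simulating step by step:
Generation 0 (given above): 13 live cells
Generation 1: 11 live cells
_XX__
X____
XXX_X
_XX__
_____
_XX__
Generation 2: 11 live cells
X_X__
___XX
__XXX
__XX_
_____
_XX__
Generation 3: 11 live cells
(generation 3 grid is the final answer)

Answer: X_X_X
XX___
_____
__X_X
_X_X_
_XX__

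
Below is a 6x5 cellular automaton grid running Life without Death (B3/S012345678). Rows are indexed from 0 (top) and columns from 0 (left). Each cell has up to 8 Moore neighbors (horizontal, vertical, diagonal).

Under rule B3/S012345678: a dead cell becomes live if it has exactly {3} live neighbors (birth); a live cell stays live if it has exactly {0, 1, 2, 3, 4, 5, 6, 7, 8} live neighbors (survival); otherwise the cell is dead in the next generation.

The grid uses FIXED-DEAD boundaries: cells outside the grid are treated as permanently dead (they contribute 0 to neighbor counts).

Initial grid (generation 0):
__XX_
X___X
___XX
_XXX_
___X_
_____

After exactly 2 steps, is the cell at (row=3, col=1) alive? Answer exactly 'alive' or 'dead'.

Simulating step by step:
Generation 0 (given above): 10 live cells
Generation 1: 12 live cells
__XX_
X_X_X
_X_XX
_XXX_
___X_
_____
Generation 2: 14 live cells
_XXX_
X_X_X
XX_XX
_XXX_
___X_
_____

Cell (3,1) at generation 2: 1 -> alive

Answer: alive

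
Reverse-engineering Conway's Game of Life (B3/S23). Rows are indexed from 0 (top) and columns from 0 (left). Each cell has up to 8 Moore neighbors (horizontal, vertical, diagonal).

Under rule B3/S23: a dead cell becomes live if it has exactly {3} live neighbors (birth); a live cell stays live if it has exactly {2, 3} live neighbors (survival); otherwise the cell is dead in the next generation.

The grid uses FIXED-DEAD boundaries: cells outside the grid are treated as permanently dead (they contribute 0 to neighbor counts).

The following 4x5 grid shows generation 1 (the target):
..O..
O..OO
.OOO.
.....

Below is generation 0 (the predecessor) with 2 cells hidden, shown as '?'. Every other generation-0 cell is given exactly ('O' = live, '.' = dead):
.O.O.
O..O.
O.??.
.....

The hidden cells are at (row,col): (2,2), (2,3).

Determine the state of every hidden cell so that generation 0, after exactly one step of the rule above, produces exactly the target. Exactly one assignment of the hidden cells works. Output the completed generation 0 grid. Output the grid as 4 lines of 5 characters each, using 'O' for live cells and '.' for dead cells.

Hidden generation-0 cells (in order): (2,2), (2,3).
A hidden cell only influences target cells in its own 3x3 neighborhood. Try each of the 2^2 = 4 assignments, step the completed generation 0 forward once under B3/S23, and compare with the target:
  (2,2)=. (2,3)=. -> step gives (1,1)='O' but target has '.' -> reject
  (2,2)=. (2,3)=O -> step gives (1,1)='O' but target has '.' -> reject
  (2,2)=O (2,3)=. -> step gives (1,4)='.' but target has 'O' -> reject
  (2,2)=O (2,3)=O -> step reproduces the target at every cell -> ACCEPT
Unique solution: (2,2)=live, (2,3)=live.
Check: live-neighbor counts of every cell in the completed generation 0:
21312
24533
13222
12221
Applying B3/S23 to generation 0 with these counts gives:
..O..
O..OO
.OOO.
.....
which matches the target exactly.

Answer: .O.O.
O..O.
O.OO.
.....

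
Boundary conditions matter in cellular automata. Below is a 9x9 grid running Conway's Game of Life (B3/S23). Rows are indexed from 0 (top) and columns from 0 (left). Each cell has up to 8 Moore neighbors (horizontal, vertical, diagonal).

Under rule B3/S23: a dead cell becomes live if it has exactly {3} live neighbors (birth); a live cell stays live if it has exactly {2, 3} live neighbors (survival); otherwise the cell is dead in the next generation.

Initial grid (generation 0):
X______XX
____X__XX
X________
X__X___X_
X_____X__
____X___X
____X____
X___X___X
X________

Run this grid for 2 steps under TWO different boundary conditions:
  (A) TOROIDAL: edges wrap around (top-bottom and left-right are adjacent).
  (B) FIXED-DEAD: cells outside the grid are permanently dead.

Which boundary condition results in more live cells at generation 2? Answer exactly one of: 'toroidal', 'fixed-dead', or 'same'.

Answer: toroidal

Derivation:
Under TOROIDAL boundary, generation 2:
______XX_
______XX_
XX_______
XX_______
XX______X
X____XX__
X___XX__X
_X__X__X_
_X_____X_
Population = 23

Under FIXED-DEAD boundary, generation 2:
_______XX
______X__
_______XX
_______XX
_________
_____XX__
____XX___
____X____
_________
Population = 12

Comparison: toroidal=23, fixed-dead=12 -> toroidal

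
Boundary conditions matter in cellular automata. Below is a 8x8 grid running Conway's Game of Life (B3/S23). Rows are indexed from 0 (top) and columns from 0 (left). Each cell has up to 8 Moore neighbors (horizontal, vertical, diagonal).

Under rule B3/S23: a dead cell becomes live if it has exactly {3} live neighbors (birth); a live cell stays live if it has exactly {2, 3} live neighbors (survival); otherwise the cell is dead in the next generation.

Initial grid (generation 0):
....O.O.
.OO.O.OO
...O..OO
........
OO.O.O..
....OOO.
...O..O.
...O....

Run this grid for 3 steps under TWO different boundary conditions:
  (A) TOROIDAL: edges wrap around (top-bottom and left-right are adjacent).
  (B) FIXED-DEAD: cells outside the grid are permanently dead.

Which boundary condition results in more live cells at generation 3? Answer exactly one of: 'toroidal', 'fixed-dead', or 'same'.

Answer: toroidal

Derivation:
Under TOROIDAL boundary, generation 3:
..O...OO
O.O....O
..O.....
O.O.....
O...OO.O
..O.OOOO
O.O...OO
.OO.....
Population = 24

Under FIXED-DEAD boundary, generation 3:
...O....
.OO.....
.OO..O..
..O.....
.OO.O.OO
.O..O.OO
..O.O...
........
Population = 18

Comparison: toroidal=24, fixed-dead=18 -> toroidal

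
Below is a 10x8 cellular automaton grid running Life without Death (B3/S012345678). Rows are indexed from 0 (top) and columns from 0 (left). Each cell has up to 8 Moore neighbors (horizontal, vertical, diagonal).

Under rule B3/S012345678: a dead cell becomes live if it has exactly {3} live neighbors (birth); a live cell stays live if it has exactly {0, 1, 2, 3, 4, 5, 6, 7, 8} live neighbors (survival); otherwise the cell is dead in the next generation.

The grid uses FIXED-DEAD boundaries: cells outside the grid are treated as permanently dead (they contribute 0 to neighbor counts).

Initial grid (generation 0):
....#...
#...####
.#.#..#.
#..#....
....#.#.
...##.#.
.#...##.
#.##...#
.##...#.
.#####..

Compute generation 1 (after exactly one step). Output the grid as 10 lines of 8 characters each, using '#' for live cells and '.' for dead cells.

Answer: ....#.#.
#..#####
####..##
#.####..
....#.#.
...##.##
.#...###
#.##.#.#
###..##.
.#####..

Derivation:
Simulating step by step:
Generation 0 (given above): 31 live cells
Generation 1: 44 live cells
(generation 1 grid is the final answer)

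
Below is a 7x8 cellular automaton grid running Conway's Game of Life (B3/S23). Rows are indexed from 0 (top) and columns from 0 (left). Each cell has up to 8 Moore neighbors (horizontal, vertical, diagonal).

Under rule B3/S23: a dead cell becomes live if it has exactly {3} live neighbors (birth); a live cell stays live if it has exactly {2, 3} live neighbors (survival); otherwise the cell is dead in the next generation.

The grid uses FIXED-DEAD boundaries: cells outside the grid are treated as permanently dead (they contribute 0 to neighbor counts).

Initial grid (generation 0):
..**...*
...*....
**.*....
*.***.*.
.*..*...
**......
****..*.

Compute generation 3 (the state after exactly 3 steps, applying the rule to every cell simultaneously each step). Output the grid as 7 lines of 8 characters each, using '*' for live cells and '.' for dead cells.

Answer: .**.*...
*....*..
.....*..
*....**.
..**.*..
...**...
........

Derivation:
Simulating step by step:
Generation 0 (given above): 21 live cells
Generation 1: 15 live cells
..**....
.*.**...
**......
*...**..
....**..
...*....
*.*.....
Generation 2: 20 live cells
..***...
**.**...
****.*..
**..**..
...*.*..
...**...
........
Generation 3: 14 live cells
(generation 3 grid is the final answer)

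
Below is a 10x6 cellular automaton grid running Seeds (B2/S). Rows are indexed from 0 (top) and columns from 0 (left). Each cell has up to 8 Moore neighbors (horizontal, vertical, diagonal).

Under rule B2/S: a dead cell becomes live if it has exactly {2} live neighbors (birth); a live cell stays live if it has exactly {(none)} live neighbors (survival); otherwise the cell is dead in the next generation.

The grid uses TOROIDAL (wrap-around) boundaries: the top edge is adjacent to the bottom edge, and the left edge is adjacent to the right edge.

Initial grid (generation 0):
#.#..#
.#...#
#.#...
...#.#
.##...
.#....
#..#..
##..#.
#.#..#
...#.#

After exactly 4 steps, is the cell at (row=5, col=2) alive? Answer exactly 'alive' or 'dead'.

Simulating step by step:
Generation 0 (given above): 22 live cells
Generation 1: 9 live cells
...#..
...##.
...#..
....#.
...##.
...#..
....#.
......
......
......
Generation 2: 10 live cells
..#...
......
..#..#
..#..#
..#..#
..#..#
...#..
......
......
......
Generation 3: 11 live cells
......
.###..
##.##.
......
......
##....
..#.#.
......
......
......
Generation 4: 19 live cells
.#.#..
.....#
.....#
######
##....
..##.#
#..#.#
...#..
......
......

Cell (5,2) at generation 4: 1 -> alive

Answer: alive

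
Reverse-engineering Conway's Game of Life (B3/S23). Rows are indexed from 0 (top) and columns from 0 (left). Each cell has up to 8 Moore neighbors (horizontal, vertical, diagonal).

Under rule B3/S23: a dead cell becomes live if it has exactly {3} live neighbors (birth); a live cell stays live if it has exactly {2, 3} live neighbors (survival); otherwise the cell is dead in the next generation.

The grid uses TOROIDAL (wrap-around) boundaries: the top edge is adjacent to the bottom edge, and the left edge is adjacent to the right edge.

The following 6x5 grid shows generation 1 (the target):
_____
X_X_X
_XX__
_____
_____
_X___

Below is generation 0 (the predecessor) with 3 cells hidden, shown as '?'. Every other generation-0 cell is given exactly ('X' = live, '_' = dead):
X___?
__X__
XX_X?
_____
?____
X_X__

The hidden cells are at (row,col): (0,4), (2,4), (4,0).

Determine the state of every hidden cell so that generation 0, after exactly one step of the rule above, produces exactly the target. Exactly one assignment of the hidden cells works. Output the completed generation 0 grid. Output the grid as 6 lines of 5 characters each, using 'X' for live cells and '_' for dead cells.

Answer: X____
__X__
XX_X_
_____
_____
X_X__

Derivation:
Hidden generation-0 cells (in order): (0,4), (2,4), (4,0).
A hidden cell only influences target cells in its own 3x3 neighborhood. Try each of the 2^3 = 8 assignments, step the completed generation 0 forward once under B3/S23, and compare with the target:
  (0,4)=_ (2,4)=_ (4,0)=_ -> step reproduces the target at every cell -> ACCEPT
  (0,4)=_ (2,4)=_ (4,0)=X -> step gives (3,0)='X' but target has '_' -> reject
  (0,4)=_ (2,4)=X (4,0)=_ -> step gives (1,0)='_' but target has 'X' -> reject
  (0,4)=_ (2,4)=X (4,0)=X -> step gives (1,0)='_' but target has 'X' -> reject
  (0,4)=X (2,4)=_ (4,0)=_ -> step gives (0,0)='X' but target has '_' -> reject
  (0,4)=X (2,4)=_ (4,0)=X -> step gives (0,0)='X' but target has '_' -> reject
  (0,4)=X (2,4)=X (4,0)=_ -> step gives (0,0)='X' but target has '_' -> reject
  (0,4)=X (2,4)=X (4,0)=X -> step gives (0,0)='X' but target has '_' -> reject
Unique solution: (0,4)=dead, (2,4)=dead, (4,0)=dead.
Check: live-neighbor counts of every cell in the completed generation 0:
14222
34223
12312
22212
12111
13012
Applying B3/S23 to generation 0 with these counts gives:
_____
X_X_X
_XX__
_____
_____
_X___
which matches the target exactly.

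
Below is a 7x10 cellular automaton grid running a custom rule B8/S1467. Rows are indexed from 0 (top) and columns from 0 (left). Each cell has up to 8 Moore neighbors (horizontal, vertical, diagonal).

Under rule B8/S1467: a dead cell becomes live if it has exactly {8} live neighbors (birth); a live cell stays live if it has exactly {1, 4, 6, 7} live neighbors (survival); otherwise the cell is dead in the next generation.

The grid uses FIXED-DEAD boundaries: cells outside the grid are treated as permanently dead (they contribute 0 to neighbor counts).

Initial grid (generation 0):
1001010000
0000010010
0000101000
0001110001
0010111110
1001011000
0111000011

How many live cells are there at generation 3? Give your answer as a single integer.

Simulating step by step:
Generation 0 (given above): 26 live cells
Generation 1: 13 live cells
0000010000
0000000000
0000100000
0001010001
0000110000
1001011000
0000000011
Generation 2: 4 live cells
0000000000
0000000000
0000000000
0000000000
0000010000
0001000000
0000000011
Generation 3: 2 live cells
0000000000
0000000000
0000000000
0000000000
0000000000
0000000000
0000000011
Population at generation 3: 2

Answer: 2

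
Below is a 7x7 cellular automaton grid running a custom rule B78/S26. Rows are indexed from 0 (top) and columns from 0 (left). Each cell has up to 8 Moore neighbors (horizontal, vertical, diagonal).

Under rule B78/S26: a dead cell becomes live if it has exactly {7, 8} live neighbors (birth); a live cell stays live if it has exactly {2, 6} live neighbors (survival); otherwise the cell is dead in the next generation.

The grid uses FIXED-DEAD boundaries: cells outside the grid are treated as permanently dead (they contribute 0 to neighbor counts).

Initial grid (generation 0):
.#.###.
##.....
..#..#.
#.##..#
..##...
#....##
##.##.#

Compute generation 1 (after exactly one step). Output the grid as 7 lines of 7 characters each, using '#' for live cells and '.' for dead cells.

Simulating step by step:
Generation 0 (given above): 22 live cells
Generation 1: 9 live cells
(generation 1 grid is the final answer)

Answer: .#..#..
#......
.......
.......
.......
#.....#
##..#.#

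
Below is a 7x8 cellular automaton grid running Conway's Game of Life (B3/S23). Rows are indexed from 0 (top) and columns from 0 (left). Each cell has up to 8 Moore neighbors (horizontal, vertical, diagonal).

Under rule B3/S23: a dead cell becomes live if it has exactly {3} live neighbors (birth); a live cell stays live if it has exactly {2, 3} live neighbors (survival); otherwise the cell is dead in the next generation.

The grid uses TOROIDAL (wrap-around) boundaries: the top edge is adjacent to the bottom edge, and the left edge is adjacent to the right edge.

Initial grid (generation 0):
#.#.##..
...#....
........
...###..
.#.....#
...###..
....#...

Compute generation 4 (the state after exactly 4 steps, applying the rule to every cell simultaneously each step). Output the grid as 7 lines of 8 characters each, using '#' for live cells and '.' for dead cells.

Answer: .#......
.#......
..###...
..##....
...##...
..###...
..#.....

Derivation:
Simulating step by step:
Generation 0 (given above): 14 live cells
Generation 1: 11 live cells
....##..
...##...
...#....
....#...
..#...#.
...###..
........
Generation 2: 11 live cells
...###..
...#.#..
...#....
...#....
........
...###..
...#....
Generation 3: 12 live cells
..##.#..
..##.#..
..##....
........
...#....
...##...
..#.....
Generation 4: 13 live cells
(generation 4 grid is the final answer)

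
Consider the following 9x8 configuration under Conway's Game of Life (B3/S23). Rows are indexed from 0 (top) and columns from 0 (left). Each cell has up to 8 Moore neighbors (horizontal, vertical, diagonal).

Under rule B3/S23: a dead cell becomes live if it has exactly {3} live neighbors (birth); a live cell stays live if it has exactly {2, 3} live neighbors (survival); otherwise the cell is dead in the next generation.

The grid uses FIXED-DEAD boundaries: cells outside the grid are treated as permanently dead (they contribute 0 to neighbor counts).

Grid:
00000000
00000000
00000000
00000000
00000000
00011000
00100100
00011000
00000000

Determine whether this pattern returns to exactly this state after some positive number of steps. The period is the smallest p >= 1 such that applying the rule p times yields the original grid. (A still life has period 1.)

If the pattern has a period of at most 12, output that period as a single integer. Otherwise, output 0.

Answer: 1

Derivation:
Simulating and comparing each generation to the original:
Gen 0 (original, given above): 6 live cells
Gen 1: 6 live cells, MATCHES original -> period = 1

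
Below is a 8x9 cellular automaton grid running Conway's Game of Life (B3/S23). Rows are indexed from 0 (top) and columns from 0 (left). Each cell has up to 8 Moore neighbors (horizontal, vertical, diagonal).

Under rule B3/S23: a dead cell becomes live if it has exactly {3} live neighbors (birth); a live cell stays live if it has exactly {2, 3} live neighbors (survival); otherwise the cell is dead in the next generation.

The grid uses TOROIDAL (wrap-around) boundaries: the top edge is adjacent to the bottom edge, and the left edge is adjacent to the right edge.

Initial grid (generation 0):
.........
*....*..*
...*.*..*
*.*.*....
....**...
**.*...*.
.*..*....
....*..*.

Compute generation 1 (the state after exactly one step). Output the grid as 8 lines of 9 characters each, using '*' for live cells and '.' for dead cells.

Simulating step by step:
Generation 0 (given above): 19 live cells
Generation 1: 24 live cells
(generation 1 grid is the final answer)

Answer: ........*
*...*...*
.*.*.*..*
.........
*.*.**..*
****.*...
*****...*
.........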